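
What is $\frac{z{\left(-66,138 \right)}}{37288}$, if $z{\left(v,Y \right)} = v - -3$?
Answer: $- \frac{63}{37288} \approx -0.0016896$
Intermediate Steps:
$z{\left(v,Y \right)} = 3 + v$ ($z{\left(v,Y \right)} = v + 3 = 3 + v$)
$\frac{z{\left(-66,138 \right)}}{37288} = \frac{3 - 66}{37288} = \left(-63\right) \frac{1}{37288} = - \frac{63}{37288}$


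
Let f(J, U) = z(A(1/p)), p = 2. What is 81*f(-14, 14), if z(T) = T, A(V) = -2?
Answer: -162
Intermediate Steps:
f(J, U) = -2
81*f(-14, 14) = 81*(-2) = -162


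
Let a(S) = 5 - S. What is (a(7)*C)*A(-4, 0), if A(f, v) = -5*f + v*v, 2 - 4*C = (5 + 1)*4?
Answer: 220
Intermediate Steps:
C = -11/2 (C = 1/2 - (5 + 1)*4/4 = 1/2 - 3*4/2 = 1/2 - 1/4*24 = 1/2 - 6 = -11/2 ≈ -5.5000)
A(f, v) = v**2 - 5*f (A(f, v) = -5*f + v**2 = v**2 - 5*f)
(a(7)*C)*A(-4, 0) = ((5 - 1*7)*(-11/2))*(0**2 - 5*(-4)) = ((5 - 7)*(-11/2))*(0 + 20) = -2*(-11/2)*20 = 11*20 = 220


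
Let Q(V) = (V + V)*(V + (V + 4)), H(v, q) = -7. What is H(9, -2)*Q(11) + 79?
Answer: -3925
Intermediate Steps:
Q(V) = 2*V*(4 + 2*V) (Q(V) = (2*V)*(V + (4 + V)) = (2*V)*(4 + 2*V) = 2*V*(4 + 2*V))
H(9, -2)*Q(11) + 79 = -28*11*(2 + 11) + 79 = -28*11*13 + 79 = -7*572 + 79 = -4004 + 79 = -3925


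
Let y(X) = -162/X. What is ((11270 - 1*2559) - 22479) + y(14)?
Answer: -96457/7 ≈ -13780.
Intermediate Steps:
((11270 - 1*2559) - 22479) + y(14) = ((11270 - 1*2559) - 22479) - 162/14 = ((11270 - 2559) - 22479) - 162*1/14 = (8711 - 22479) - 81/7 = -13768 - 81/7 = -96457/7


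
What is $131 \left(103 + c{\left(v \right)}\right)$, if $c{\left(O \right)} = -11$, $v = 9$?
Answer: $12052$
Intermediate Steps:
$131 \left(103 + c{\left(v \right)}\right) = 131 \left(103 - 11\right) = 131 \cdot 92 = 12052$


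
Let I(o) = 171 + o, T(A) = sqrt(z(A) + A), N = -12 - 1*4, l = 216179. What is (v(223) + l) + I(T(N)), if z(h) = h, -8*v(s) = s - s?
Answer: 216350 + 4*I*sqrt(2) ≈ 2.1635e+5 + 5.6569*I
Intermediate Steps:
v(s) = 0 (v(s) = -(s - s)/8 = -1/8*0 = 0)
N = -16 (N = -12 - 4 = -16)
T(A) = sqrt(2)*sqrt(A) (T(A) = sqrt(A + A) = sqrt(2*A) = sqrt(2)*sqrt(A))
(v(223) + l) + I(T(N)) = (0 + 216179) + (171 + sqrt(2)*sqrt(-16)) = 216179 + (171 + sqrt(2)*(4*I)) = 216179 + (171 + 4*I*sqrt(2)) = 216350 + 4*I*sqrt(2)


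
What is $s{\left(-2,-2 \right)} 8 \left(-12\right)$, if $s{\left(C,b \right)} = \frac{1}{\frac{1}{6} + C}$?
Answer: $\frac{576}{11} \approx 52.364$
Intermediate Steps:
$s{\left(C,b \right)} = \frac{1}{\frac{1}{6} + C}$
$s{\left(-2,-2 \right)} 8 \left(-12\right) = \frac{6}{1 + 6 \left(-2\right)} 8 \left(-12\right) = \frac{6}{1 - 12} \cdot 8 \left(-12\right) = \frac{6}{-11} \cdot 8 \left(-12\right) = 6 \left(- \frac{1}{11}\right) 8 \left(-12\right) = \left(- \frac{6}{11}\right) 8 \left(-12\right) = \left(- \frac{48}{11}\right) \left(-12\right) = \frac{576}{11}$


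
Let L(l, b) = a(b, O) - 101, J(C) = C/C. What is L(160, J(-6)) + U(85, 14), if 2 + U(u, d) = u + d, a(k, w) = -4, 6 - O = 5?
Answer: -8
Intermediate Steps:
O = 1 (O = 6 - 1*5 = 6 - 5 = 1)
J(C) = 1
U(u, d) = -2 + d + u (U(u, d) = -2 + (u + d) = -2 + (d + u) = -2 + d + u)
L(l, b) = -105 (L(l, b) = -4 - 101 = -105)
L(160, J(-6)) + U(85, 14) = -105 + (-2 + 14 + 85) = -105 + 97 = -8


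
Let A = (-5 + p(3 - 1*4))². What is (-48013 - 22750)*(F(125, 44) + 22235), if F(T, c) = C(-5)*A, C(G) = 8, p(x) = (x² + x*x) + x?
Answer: -1582472969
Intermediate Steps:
p(x) = x + 2*x² (p(x) = (x² + x²) + x = 2*x² + x = x + 2*x²)
A = 16 (A = (-5 + (3 - 1*4)*(1 + 2*(3 - 1*4)))² = (-5 + (3 - 4)*(1 + 2*(3 - 4)))² = (-5 - (1 + 2*(-1)))² = (-5 - (1 - 2))² = (-5 - 1*(-1))² = (-5 + 1)² = (-4)² = 16)
F(T, c) = 128 (F(T, c) = 8*16 = 128)
(-48013 - 22750)*(F(125, 44) + 22235) = (-48013 - 22750)*(128 + 22235) = -70763*22363 = -1582472969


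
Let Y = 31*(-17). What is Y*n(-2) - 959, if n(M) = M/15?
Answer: -13331/15 ≈ -888.73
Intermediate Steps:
n(M) = M/15 (n(M) = M*(1/15) = M/15)
Y = -527
Y*n(-2) - 959 = -527*(-2)/15 - 959 = -527*(-2/15) - 959 = 1054/15 - 959 = -13331/15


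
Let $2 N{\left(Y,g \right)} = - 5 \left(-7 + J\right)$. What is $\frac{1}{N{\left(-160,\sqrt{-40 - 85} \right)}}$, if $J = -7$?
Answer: $\frac{1}{35} \approx 0.028571$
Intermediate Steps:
$N{\left(Y,g \right)} = 35$ ($N{\left(Y,g \right)} = \frac{\left(-5\right) \left(-7 - 7\right)}{2} = \frac{\left(-5\right) \left(-14\right)}{2} = \frac{1}{2} \cdot 70 = 35$)
$\frac{1}{N{\left(-160,\sqrt{-40 - 85} \right)}} = \frac{1}{35}$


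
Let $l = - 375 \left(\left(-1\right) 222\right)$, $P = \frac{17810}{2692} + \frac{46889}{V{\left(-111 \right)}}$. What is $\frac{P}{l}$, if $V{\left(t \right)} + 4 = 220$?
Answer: $\frac{32518037}{12101886000} \approx 0.002687$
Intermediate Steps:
$V{\left(t \right)} = 216$ ($V{\left(t \right)} = -4 + 220 = 216$)
$P = \frac{32518037}{145368}$ ($P = \frac{17810}{2692} + \frac{46889}{216} = 17810 \cdot \frac{1}{2692} + 46889 \cdot \frac{1}{216} = \frac{8905}{1346} + \frac{46889}{216} = \frac{32518037}{145368} \approx 223.69$)
$l = 83250$ ($l = \left(-375\right) \left(-222\right) = 83250$)
$\frac{P}{l} = \frac{32518037}{145368 \cdot 83250} = \frac{32518037}{145368} \cdot \frac{1}{83250} = \frac{32518037}{12101886000}$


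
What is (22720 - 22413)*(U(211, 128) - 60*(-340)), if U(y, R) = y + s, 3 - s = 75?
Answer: 6305473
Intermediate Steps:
s = -72 (s = 3 - 1*75 = 3 - 75 = -72)
U(y, R) = -72 + y (U(y, R) = y - 72 = -72 + y)
(22720 - 22413)*(U(211, 128) - 60*(-340)) = (22720 - 22413)*((-72 + 211) - 60*(-340)) = 307*(139 + 20400) = 307*20539 = 6305473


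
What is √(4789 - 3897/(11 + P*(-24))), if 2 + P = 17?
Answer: √584665042/349 ≈ 69.283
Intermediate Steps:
P = 15 (P = -2 + 17 = 15)
√(4789 - 3897/(11 + P*(-24))) = √(4789 - 3897/(11 + 15*(-24))) = √(4789 - 3897/(11 - 360)) = √(4789 - 3897/(-349)) = √(4789 - 3897*(-1/349)) = √(4789 + 3897/349) = √(1675258/349) = √584665042/349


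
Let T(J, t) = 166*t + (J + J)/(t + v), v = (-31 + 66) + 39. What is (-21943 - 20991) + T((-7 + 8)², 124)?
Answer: -2212649/99 ≈ -22350.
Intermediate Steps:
v = 74 (v = 35 + 39 = 74)
T(J, t) = 166*t + 2*J/(74 + t) (T(J, t) = 166*t + (J + J)/(t + 74) = 166*t + (2*J)/(74 + t) = 166*t + 2*J/(74 + t))
(-21943 - 20991) + T((-7 + 8)², 124) = (-21943 - 20991) + 2*((-7 + 8)² + 83*124² + 6142*124)/(74 + 124) = -42934 + 2*(1² + 83*15376 + 761608)/198 = -42934 + 2*(1/198)*(1 + 1276208 + 761608) = -42934 + 2*(1/198)*2037817 = -42934 + 2037817/99 = -2212649/99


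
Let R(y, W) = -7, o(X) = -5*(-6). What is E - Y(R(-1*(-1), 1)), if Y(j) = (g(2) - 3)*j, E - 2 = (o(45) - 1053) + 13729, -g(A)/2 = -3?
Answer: 12729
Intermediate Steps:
g(A) = 6 (g(A) = -2*(-3) = 6)
o(X) = 30
E = 12708 (E = 2 + ((30 - 1053) + 13729) = 2 + (-1023 + 13729) = 2 + 12706 = 12708)
Y(j) = 3*j (Y(j) = (6 - 3)*j = 3*j)
E - Y(R(-1*(-1), 1)) = 12708 - 3*(-7) = 12708 - 1*(-21) = 12708 + 21 = 12729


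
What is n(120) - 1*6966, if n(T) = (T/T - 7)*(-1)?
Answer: -6960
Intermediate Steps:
n(T) = 6 (n(T) = (1 - 7)*(-1) = -6*(-1) = 6)
n(120) - 1*6966 = 6 - 1*6966 = 6 - 6966 = -6960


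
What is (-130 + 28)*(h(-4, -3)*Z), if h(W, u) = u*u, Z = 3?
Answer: -2754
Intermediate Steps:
h(W, u) = u**2
(-130 + 28)*(h(-4, -3)*Z) = (-130 + 28)*((-3)**2*3) = -918*3 = -102*27 = -2754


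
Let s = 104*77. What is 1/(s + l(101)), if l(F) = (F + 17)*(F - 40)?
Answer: 1/15206 ≈ 6.5763e-5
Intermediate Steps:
l(F) = (-40 + F)*(17 + F) (l(F) = (17 + F)*(-40 + F) = (-40 + F)*(17 + F))
s = 8008
1/(s + l(101)) = 1/(8008 + (-680 + 101² - 23*101)) = 1/(8008 + (-680 + 10201 - 2323)) = 1/(8008 + 7198) = 1/15206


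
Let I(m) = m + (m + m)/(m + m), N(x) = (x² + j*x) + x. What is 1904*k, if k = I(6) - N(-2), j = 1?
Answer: 13328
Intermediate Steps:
N(x) = x² + 2*x (N(x) = (x² + 1*x) + x = (x² + x) + x = (x + x²) + x = x² + 2*x)
I(m) = 1 + m (I(m) = m + (2*m)/((2*m)) = m + (2*m)*(1/(2*m)) = m + 1 = 1 + m)
k = 7 (k = (1 + 6) - (-2)*(2 - 2) = 7 - (-2)*0 = 7 - 1*0 = 7 + 0 = 7)
1904*k = 1904*7 = 13328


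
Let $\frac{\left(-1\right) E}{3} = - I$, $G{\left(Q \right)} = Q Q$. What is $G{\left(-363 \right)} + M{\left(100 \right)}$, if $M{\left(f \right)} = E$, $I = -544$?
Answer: $130137$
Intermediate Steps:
$G{\left(Q \right)} = Q^{2}$
$E = -1632$ ($E = - 3 \left(\left(-1\right) \left(-544\right)\right) = \left(-3\right) 544 = -1632$)
$M{\left(f \right)} = -1632$
$G{\left(-363 \right)} + M{\left(100 \right)} = \left(-363\right)^{2} - 1632 = 131769 - 1632 = 130137$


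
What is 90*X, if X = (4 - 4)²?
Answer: 0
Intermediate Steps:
X = 0 (X = 0² = 0)
90*X = 90*0 = 0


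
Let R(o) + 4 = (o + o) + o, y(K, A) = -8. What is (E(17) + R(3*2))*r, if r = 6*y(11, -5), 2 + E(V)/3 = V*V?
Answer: -42000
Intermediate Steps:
E(V) = -6 + 3*V² (E(V) = -6 + 3*(V*V) = -6 + 3*V²)
R(o) = -4 + 3*o (R(o) = -4 + ((o + o) + o) = -4 + (2*o + o) = -4 + 3*o)
r = -48 (r = 6*(-8) = -48)
(E(17) + R(3*2))*r = ((-6 + 3*17²) + (-4 + 3*(3*2)))*(-48) = ((-6 + 3*289) + (-4 + 3*6))*(-48) = ((-6 + 867) + (-4 + 18))*(-48) = (861 + 14)*(-48) = 875*(-48) = -42000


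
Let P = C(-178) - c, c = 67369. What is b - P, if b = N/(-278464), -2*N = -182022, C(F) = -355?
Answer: 18858604925/278464 ≈ 67724.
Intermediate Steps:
N = 91011 (N = -½*(-182022) = 91011)
P = -67724 (P = -355 - 1*67369 = -355 - 67369 = -67724)
b = -91011/278464 (b = 91011/(-278464) = 91011*(-1/278464) = -91011/278464 ≈ -0.32683)
b - P = -91011/278464 - 1*(-67724) = -91011/278464 + 67724 = 18858604925/278464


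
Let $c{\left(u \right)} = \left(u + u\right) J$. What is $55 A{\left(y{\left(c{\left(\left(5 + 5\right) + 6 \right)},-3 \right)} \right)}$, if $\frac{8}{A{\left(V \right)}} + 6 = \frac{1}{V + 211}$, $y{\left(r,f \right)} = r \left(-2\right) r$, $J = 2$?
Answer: $- \frac{3511640}{47887} \approx -73.332$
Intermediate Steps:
$c{\left(u \right)} = 4 u$ ($c{\left(u \right)} = \left(u + u\right) 2 = 2 u 2 = 4 u$)
$y{\left(r,f \right)} = - 2 r^{2}$ ($y{\left(r,f \right)} = - 2 r r = - 2 r^{2}$)
$A{\left(V \right)} = \frac{8}{-6 + \frac{1}{211 + V}}$ ($A{\left(V \right)} = \frac{8}{-6 + \frac{1}{V + 211}} = \frac{8}{-6 + \frac{1}{211 + V}}$)
$55 A{\left(y{\left(c{\left(\left(5 + 5\right) + 6 \right)},-3 \right)} \right)} = 55 \frac{8 \left(-211 - - 2 \left(4 \left(\left(5 + 5\right) + 6\right)\right)^{2}\right)}{1265 + 6 \left(- 2 \left(4 \left(\left(5 + 5\right) + 6\right)\right)^{2}\right)} = 55 \frac{8 \left(-211 - - 2 \left(4 \left(10 + 6\right)\right)^{2}\right)}{1265 + 6 \left(- 2 \left(4 \left(10 + 6\right)\right)^{2}\right)} = 55 \frac{8 \left(-211 - - 2 \left(4 \cdot 16\right)^{2}\right)}{1265 + 6 \left(- 2 \left(4 \cdot 16\right)^{2}\right)} = 55 \frac{8 \left(-211 - - 2 \cdot 64^{2}\right)}{1265 + 6 \left(- 2 \cdot 64^{2}\right)} = 55 \frac{8 \left(-211 - \left(-2\right) 4096\right)}{1265 + 6 \left(\left(-2\right) 4096\right)} = 55 \frac{8 \left(-211 - -8192\right)}{1265 + 6 \left(-8192\right)} = 55 \frac{8 \left(-211 + 8192\right)}{1265 - 49152} = 55 \cdot 8 \frac{1}{-47887} \cdot 7981 = 55 \cdot 8 \left(- \frac{1}{47887}\right) 7981 = 55 \left(- \frac{63848}{47887}\right) = - \frac{3511640}{47887}$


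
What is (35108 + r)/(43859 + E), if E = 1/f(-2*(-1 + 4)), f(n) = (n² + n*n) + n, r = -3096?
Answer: 2112792/2894695 ≈ 0.72988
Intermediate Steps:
f(n) = n + 2*n² (f(n) = (n² + n²) + n = 2*n² + n = n + 2*n²)
E = 1/66 (E = 1/((-2*(-1 + 4))*(1 + 2*(-2*(-1 + 4)))) = 1/((-2*3)*(1 + 2*(-2*3))) = 1/(-6*(1 + 2*(-6))) = 1/(-6*(1 - 12)) = 1/(-6*(-11)) = 1/66 ≈ 0.015152)
(35108 + r)/(43859 + E) = (35108 - 3096)/(43859 + 1/66) = 32012/(2894695/66) = 32012*(66/2894695) = 2112792/2894695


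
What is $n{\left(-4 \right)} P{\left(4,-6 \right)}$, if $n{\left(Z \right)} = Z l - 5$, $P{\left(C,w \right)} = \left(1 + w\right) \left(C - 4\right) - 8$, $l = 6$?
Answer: $232$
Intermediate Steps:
$P{\left(C,w \right)} = -8 + \left(1 + w\right) \left(-4 + C\right)$ ($P{\left(C,w \right)} = \left(1 + w\right) \left(-4 + C\right) - 8 = -8 + \left(1 + w\right) \left(-4 + C\right)$)
$n{\left(Z \right)} = -5 + 6 Z$ ($n{\left(Z \right)} = Z 6 - 5 = 6 Z - 5 = -5 + 6 Z$)
$n{\left(-4 \right)} P{\left(4,-6 \right)} = \left(-5 + 6 \left(-4\right)\right) \left(-12 + 4 - -24 + 4 \left(-6\right)\right) = \left(-5 - 24\right) \left(-12 + 4 + 24 - 24\right) = \left(-29\right) \left(-8\right) = 232$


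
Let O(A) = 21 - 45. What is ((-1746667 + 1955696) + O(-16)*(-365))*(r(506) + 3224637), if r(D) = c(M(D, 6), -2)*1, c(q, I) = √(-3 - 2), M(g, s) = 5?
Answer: 702290467593 + 217789*I*√5 ≈ 7.0229e+11 + 4.8699e+5*I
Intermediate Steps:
O(A) = -24
c(q, I) = I*√5 (c(q, I) = √(-5) = I*√5)
r(D) = I*√5 (r(D) = (I*√5)*1 = I*√5)
((-1746667 + 1955696) + O(-16)*(-365))*(r(506) + 3224637) = ((-1746667 + 1955696) - 24*(-365))*(I*√5 + 3224637) = (209029 + 8760)*(3224637 + I*√5) = 217789*(3224637 + I*√5) = 702290467593 + 217789*I*√5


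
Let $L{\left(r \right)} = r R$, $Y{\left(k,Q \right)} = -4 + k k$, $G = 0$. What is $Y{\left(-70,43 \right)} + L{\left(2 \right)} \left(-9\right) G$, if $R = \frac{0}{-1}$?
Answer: $4896$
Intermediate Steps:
$R = 0$ ($R = 0 \left(-1\right) = 0$)
$Y{\left(k,Q \right)} = -4 + k^{2}$
$L{\left(r \right)} = 0$ ($L{\left(r \right)} = r 0 = 0$)
$Y{\left(-70,43 \right)} + L{\left(2 \right)} \left(-9\right) G = \left(-4 + \left(-70\right)^{2}\right) + 0 \left(-9\right) 0 = \left(-4 + 4900\right) + 0 \cdot 0 = 4896 + 0 = 4896$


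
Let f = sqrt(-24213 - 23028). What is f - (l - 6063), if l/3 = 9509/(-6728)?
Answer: 40820391/6728 + 3*I*sqrt(5249) ≈ 6067.2 + 217.35*I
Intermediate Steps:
l = -28527/6728 (l = 3*(9509/(-6728)) = 3*(9509*(-1/6728)) = 3*(-9509/6728) = -28527/6728 ≈ -4.2400)
f = 3*I*sqrt(5249) (f = sqrt(-47241) = 3*I*sqrt(5249) ≈ 217.35*I)
f - (l - 6063) = 3*I*sqrt(5249) - (-28527/6728 - 6063) = 3*I*sqrt(5249) - 1*(-40820391/6728) = 3*I*sqrt(5249) + 40820391/6728 = 40820391/6728 + 3*I*sqrt(5249)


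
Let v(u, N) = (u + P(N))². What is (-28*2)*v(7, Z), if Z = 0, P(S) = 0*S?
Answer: -2744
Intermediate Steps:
P(S) = 0
v(u, N) = u² (v(u, N) = (u + 0)² = u²)
(-28*2)*v(7, Z) = -28*2*7² = -56*49 = -2744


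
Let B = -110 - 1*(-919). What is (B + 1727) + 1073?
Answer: 3609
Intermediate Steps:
B = 809 (B = -110 + 919 = 809)
(B + 1727) + 1073 = (809 + 1727) + 1073 = 2536 + 1073 = 3609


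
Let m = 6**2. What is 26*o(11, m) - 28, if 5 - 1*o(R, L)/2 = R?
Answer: -340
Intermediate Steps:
m = 36
o(R, L) = 10 - 2*R
26*o(11, m) - 28 = 26*(10 - 2*11) - 28 = 26*(10 - 22) - 28 = 26*(-12) - 28 = -312 - 28 = -340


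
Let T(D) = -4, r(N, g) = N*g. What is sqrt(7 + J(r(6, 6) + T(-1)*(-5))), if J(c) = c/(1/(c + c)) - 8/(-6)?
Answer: sqrt(56523)/3 ≈ 79.249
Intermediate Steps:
J(c) = 4/3 + 2*c**2 (J(c) = c/(1/(2*c)) - 8*(-1/6) = c/((1/(2*c))) + 4/3 = c*(2*c) + 4/3 = 2*c**2 + 4/3 = 4/3 + 2*c**2)
sqrt(7 + J(r(6, 6) + T(-1)*(-5))) = sqrt(7 + (4/3 + 2*(6*6 - 4*(-5))**2)) = sqrt(7 + (4/3 + 2*(36 + 20)**2)) = sqrt(7 + (4/3 + 2*56**2)) = sqrt(7 + (4/3 + 2*3136)) = sqrt(7 + (4/3 + 6272)) = sqrt(7 + 18820/3) = sqrt(18841/3) = sqrt(56523)/3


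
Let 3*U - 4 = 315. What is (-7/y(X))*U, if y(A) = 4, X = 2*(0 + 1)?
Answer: -2233/12 ≈ -186.08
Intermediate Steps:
U = 319/3 (U = 4/3 + (1/3)*315 = 4/3 + 105 = 319/3 ≈ 106.33)
X = 2 (X = 2*1 = 2)
(-7/y(X))*U = -7/4*(319/3) = -7*1/4*(319/3) = -7/4*319/3 = -2233/12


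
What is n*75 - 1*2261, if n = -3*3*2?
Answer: -3611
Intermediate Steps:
n = -18 (n = -9*2 = -18)
n*75 - 1*2261 = -18*75 - 1*2261 = -1350 - 2261 = -3611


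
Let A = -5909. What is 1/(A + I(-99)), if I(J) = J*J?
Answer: 1/3892 ≈ 0.00025694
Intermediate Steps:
I(J) = J²
1/(A + I(-99)) = 1/(-5909 + (-99)²) = 1/(-5909 + 9801) = 1/3892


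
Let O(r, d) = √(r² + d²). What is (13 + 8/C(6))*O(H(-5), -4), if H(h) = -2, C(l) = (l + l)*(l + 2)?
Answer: 157*√5/6 ≈ 58.510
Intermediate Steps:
C(l) = 2*l*(2 + l) (C(l) = (2*l)*(2 + l) = 2*l*(2 + l))
O(r, d) = √(d² + r²)
(13 + 8/C(6))*O(H(-5), -4) = (13 + 8/((2*6*(2 + 6))))*√((-4)² + (-2)²) = (13 + 8/((2*6*8)))*√(16 + 4) = (13 + 8/96)*√20 = (13 + 8*(1/96))*(2*√5) = (13 + 1/12)*(2*√5) = 157*(2*√5)/12 = 157*√5/6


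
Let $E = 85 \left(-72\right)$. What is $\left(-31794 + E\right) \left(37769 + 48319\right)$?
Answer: $-3263940432$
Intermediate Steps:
$E = -6120$
$\left(-31794 + E\right) \left(37769 + 48319\right) = \left(-31794 - 6120\right) \left(37769 + 48319\right) = \left(-37914\right) 86088 = -3263940432$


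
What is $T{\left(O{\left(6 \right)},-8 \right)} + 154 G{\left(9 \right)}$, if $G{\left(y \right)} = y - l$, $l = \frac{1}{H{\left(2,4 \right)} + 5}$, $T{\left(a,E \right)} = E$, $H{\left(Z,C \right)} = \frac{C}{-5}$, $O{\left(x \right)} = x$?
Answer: $\frac{4024}{3} \approx 1341.3$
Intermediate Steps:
$H{\left(Z,C \right)} = - \frac{C}{5}$ ($H{\left(Z,C \right)} = C \left(- \frac{1}{5}\right) = - \frac{C}{5}$)
$l = \frac{5}{21}$ ($l = \frac{1}{\left(- \frac{1}{5}\right) 4 + 5} = \frac{1}{- \frac{4}{5} + 5} = \frac{1}{\frac{21}{5}} = \frac{5}{21} \approx 0.2381$)
$G{\left(y \right)} = - \frac{5}{21} + y$ ($G{\left(y \right)} = y - \frac{5}{21} = - \frac{5}{21} + y$)
$T{\left(O{\left(6 \right)},-8 \right)} + 154 G{\left(9 \right)} = -8 + 154 \left(- \frac{5}{21} + 9\right) = -8 + 154 \cdot \frac{184}{21} = -8 + \frac{4048}{3} = \frac{4024}{3}$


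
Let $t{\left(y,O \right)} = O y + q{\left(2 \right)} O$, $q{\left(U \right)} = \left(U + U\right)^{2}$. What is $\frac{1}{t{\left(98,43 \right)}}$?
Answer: $\frac{1}{4902} \approx 0.000204$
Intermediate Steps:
$q{\left(U \right)} = 4 U^{2}$ ($q{\left(U \right)} = \left(2 U\right)^{2} = 4 U^{2}$)
$t{\left(y,O \right)} = 16 O + O y$ ($t{\left(y,O \right)} = O y + 4 \cdot 2^{2} O = O y + 4 \cdot 4 O = O y + 16 O = 16 O + O y$)
$\frac{1}{t{\left(98,43 \right)}} = \frac{1}{43 \left(16 + 98\right)} = \frac{1}{43 \cdot 114} = \frac{1}{4902}$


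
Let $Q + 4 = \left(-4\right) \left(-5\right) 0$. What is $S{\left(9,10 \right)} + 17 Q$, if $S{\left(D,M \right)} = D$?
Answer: $-59$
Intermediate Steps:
$Q = -4$ ($Q = -4 + \left(-4\right) \left(-5\right) 0 = -4 + 20 \cdot 0 = -4 + 0 = -4$)
$S{\left(9,10 \right)} + 17 Q = 9 + 17 \left(-4\right) = 9 - 68 = -59$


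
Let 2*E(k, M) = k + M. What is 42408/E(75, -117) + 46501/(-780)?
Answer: -873199/420 ≈ -2079.0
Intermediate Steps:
E(k, M) = M/2 + k/2 (E(k, M) = (k + M)/2 = (M + k)/2 = M/2 + k/2)
42408/E(75, -117) + 46501/(-780) = 42408/((1/2)*(-117) + (1/2)*75) + 46501/(-780) = 42408/(-117/2 + 75/2) + 46501*(-1/780) = 42408/(-21) - 3577/60 = 42408*(-1/21) - 3577/60 = -14136/7 - 3577/60 = -873199/420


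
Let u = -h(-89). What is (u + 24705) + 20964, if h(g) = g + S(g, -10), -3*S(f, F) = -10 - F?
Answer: 45758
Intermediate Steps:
S(f, F) = 10/3 + F/3 (S(f, F) = -(-10 - F)/3 = 10/3 + F/3)
h(g) = g (h(g) = g + (10/3 + (⅓)*(-10)) = g + (10/3 - 10/3) = g + 0 = g)
u = 89 (u = -1*(-89) = 89)
(u + 24705) + 20964 = (89 + 24705) + 20964 = 24794 + 20964 = 45758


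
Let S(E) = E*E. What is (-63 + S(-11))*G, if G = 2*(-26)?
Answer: -3016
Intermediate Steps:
S(E) = E²
G = -52
(-63 + S(-11))*G = (-63 + (-11)²)*(-52) = (-63 + 121)*(-52) = 58*(-52) = -3016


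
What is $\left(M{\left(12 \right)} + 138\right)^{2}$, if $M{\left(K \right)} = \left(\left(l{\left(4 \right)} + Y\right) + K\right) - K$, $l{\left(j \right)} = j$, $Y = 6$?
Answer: $21904$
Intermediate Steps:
$M{\left(K \right)} = 10$ ($M{\left(K \right)} = \left(\left(4 + 6\right) + K\right) - K = \left(10 + K\right) - K = 10$)
$\left(M{\left(12 \right)} + 138\right)^{2} = \left(10 + 138\right)^{2} = 148^{2} = 21904$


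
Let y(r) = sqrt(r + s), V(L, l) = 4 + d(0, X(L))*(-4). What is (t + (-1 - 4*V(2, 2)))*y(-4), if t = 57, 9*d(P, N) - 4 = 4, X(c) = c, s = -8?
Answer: 976*I*sqrt(3)/9 ≈ 187.83*I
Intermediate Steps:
d(P, N) = 8/9 (d(P, N) = 4/9 + (1/9)*4 = 4/9 + 4/9 = 8/9)
V(L, l) = 4/9 (V(L, l) = 4 + (8/9)*(-4) = 4 - 32/9 = 4/9)
y(r) = sqrt(-8 + r) (y(r) = sqrt(r - 8) = sqrt(-8 + r))
(t + (-1 - 4*V(2, 2)))*y(-4) = (57 + (-1 - 4*4/9))*sqrt(-8 - 4) = (57 + (-1 - 16/9))*sqrt(-12) = (57 - 25/9)*(2*I*sqrt(3)) = 488*(2*I*sqrt(3))/9 = 976*I*sqrt(3)/9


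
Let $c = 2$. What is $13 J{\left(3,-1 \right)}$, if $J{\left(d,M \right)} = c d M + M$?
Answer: $-91$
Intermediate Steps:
$J{\left(d,M \right)} = M + 2 M d$ ($J{\left(d,M \right)} = 2 d M + M = 2 M d + M = M + 2 M d$)
$13 J{\left(3,-1 \right)} = 13 \left(- (1 + 2 \cdot 3)\right) = 13 \left(- (1 + 6)\right) = 13 \left(\left(-1\right) 7\right) = 13 \left(-7\right) = -91$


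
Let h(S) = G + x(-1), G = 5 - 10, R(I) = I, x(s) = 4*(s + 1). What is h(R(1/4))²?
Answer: 25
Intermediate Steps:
x(s) = 4 + 4*s (x(s) = 4*(1 + s) = 4 + 4*s)
G = -5
h(S) = -5 (h(S) = -5 + (4 + 4*(-1)) = -5 + (4 - 4) = -5 + 0 = -5)
h(R(1/4))² = (-5)² = 25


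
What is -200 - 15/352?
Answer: -70415/352 ≈ -200.04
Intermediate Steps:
-200 - 15/352 = -70415/352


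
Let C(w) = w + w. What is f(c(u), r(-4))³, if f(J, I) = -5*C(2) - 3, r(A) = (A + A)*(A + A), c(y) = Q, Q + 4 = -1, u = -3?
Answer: -12167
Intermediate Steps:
C(w) = 2*w
Q = -5 (Q = -4 - 1 = -5)
c(y) = -5
r(A) = 4*A² (r(A) = (2*A)*(2*A) = 4*A²)
f(J, I) = -23 (f(J, I) = -10*2 - 3 = -5*4 - 3 = -20 - 3 = -23)
f(c(u), r(-4))³ = (-23)³ = -12167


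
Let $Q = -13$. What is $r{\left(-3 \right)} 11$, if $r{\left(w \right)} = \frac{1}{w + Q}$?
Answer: $- \frac{11}{16} \approx -0.6875$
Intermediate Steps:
$r{\left(w \right)} = \frac{1}{-13 + w}$ ($r{\left(w \right)} = \frac{1}{w - 13} = \frac{1}{-13 + w}$)
$r{\left(-3 \right)} 11 = \frac{1}{-13 - 3} \cdot 11 = \frac{1}{-16} \cdot 11 = \left(- \frac{1}{16}\right) 11 = - \frac{11}{16}$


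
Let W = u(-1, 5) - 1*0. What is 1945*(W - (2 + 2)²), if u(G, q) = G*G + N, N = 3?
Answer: -23340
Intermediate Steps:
u(G, q) = 3 + G² (u(G, q) = G*G + 3 = G² + 3 = 3 + G²)
W = 4 (W = (3 + (-1)²) - 1*0 = (3 + 1) + 0 = 4 + 0 = 4)
1945*(W - (2 + 2)²) = 1945*(4 - (2 + 2)²) = 1945*(4 - 1*4²) = 1945*(4 - 1*16) = 1945*(4 - 16) = 1945*(-12) = -23340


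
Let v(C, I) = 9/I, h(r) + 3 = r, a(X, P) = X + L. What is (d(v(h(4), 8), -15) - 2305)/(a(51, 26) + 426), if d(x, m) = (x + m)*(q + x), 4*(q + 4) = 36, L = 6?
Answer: -152959/30912 ≈ -4.9482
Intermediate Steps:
a(X, P) = 6 + X (a(X, P) = X + 6 = 6 + X)
q = 5 (q = -4 + (1/4)*36 = -4 + 9 = 5)
h(r) = -3 + r
d(x, m) = (5 + x)*(m + x) (d(x, m) = (x + m)*(5 + x) = (m + x)*(5 + x) = (5 + x)*(m + x))
(d(v(h(4), 8), -15) - 2305)/(a(51, 26) + 426) = (((9/8)**2 + 5*(-15) + 5*(9/8) - 135/8) - 2305)/((6 + 51) + 426) = (((9*(1/8))**2 - 75 + 5*(9*(1/8)) - 135/8) - 2305)/(57 + 426) = (((9/8)**2 - 75 + 5*(9/8) - 15*9/8) - 2305)/483 = ((81/64 - 75 + 45/8 - 135/8) - 2305)*(1/483) = (-5439/64 - 2305)*(1/483) = -152959/64*1/483 = -152959/30912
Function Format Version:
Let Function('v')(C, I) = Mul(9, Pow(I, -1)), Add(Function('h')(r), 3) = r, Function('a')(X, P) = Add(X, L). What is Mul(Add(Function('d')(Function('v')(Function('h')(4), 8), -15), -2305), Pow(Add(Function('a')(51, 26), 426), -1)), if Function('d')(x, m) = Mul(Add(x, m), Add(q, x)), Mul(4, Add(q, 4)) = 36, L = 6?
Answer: Rational(-152959, 30912) ≈ -4.9482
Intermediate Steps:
Function('a')(X, P) = Add(6, X) (Function('a')(X, P) = Add(X, 6) = Add(6, X))
q = 5 (q = Add(-4, Mul(Rational(1, 4), 36)) = Add(-4, 9) = 5)
Function('h')(r) = Add(-3, r)
Function('d')(x, m) = Mul(Add(5, x), Add(m, x)) (Function('d')(x, m) = Mul(Add(x, m), Add(5, x)) = Mul(Add(m, x), Add(5, x)) = Mul(Add(5, x), Add(m, x)))
Mul(Add(Function('d')(Function('v')(Function('h')(4), 8), -15), -2305), Pow(Add(Function('a')(51, 26), 426), -1)) = Mul(Add(Add(Pow(Mul(9, Pow(8, -1)), 2), Mul(5, -15), Mul(5, Mul(9, Pow(8, -1))), Mul(-15, Mul(9, Pow(8, -1)))), -2305), Pow(Add(Add(6, 51), 426), -1)) = Mul(Add(Add(Pow(Mul(9, Rational(1, 8)), 2), -75, Mul(5, Mul(9, Rational(1, 8))), Mul(-15, Mul(9, Rational(1, 8)))), -2305), Pow(Add(57, 426), -1)) = Mul(Add(Add(Pow(Rational(9, 8), 2), -75, Mul(5, Rational(9, 8)), Mul(-15, Rational(9, 8))), -2305), Pow(483, -1)) = Mul(Add(Add(Rational(81, 64), -75, Rational(45, 8), Rational(-135, 8)), -2305), Rational(1, 483)) = Mul(Add(Rational(-5439, 64), -2305), Rational(1, 483)) = Mul(Rational(-152959, 64), Rational(1, 483)) = Rational(-152959, 30912)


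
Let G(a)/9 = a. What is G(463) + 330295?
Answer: 334462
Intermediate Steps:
G(a) = 9*a
G(463) + 330295 = 9*463 + 330295 = 4167 + 330295 = 334462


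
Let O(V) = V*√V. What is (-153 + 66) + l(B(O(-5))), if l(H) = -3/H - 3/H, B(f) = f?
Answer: -87 - 6*I*√5/25 ≈ -87.0 - 0.53666*I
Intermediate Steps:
O(V) = V^(3/2)
l(H) = -6/H
(-153 + 66) + l(B(O(-5))) = (-153 + 66) - 6*I*√5/25 = -87 - 6*I*√5/25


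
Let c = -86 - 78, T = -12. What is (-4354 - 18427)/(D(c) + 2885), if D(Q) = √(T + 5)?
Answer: -65723185/8323232 + 22781*I*√7/8323232 ≈ -7.8964 + 0.0072415*I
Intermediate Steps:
c = -164
D(Q) = I*√7 (D(Q) = √(-12 + 5) = √(-7) = I*√7)
(-4354 - 18427)/(D(c) + 2885) = (-4354 - 18427)/(I*√7 + 2885) = -22781/(2885 + I*√7)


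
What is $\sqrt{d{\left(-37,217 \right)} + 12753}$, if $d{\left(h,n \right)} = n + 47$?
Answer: $\sqrt{13017} \approx 114.09$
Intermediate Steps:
$d{\left(h,n \right)} = 47 + n$
$\sqrt{d{\left(-37,217 \right)} + 12753} = \sqrt{\left(47 + 217\right) + 12753} = \sqrt{264 + 12753} = \sqrt{13017}$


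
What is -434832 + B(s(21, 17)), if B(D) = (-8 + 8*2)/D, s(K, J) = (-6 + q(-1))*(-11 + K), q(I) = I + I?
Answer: -4348321/10 ≈ -4.3483e+5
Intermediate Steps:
q(I) = 2*I
s(K, J) = 88 - 8*K (s(K, J) = (-6 + 2*(-1))*(-11 + K) = (-6 - 2)*(-11 + K) = -8*(-11 + K) = 88 - 8*K)
B(D) = 8/D (B(D) = (-8 + 16)/D = 8/D)
-434832 + B(s(21, 17)) = -434832 + 8/(88 - 8*21) = -434832 + 8/(88 - 168) = -434832 + 8/(-80) = -434832 + 8*(-1/80) = -434832 - ⅒ = -4348321/10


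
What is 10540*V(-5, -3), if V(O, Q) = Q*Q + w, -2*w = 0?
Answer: 94860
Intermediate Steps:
w = 0 (w = -1/2*0 = 0)
V(O, Q) = Q**2 (V(O, Q) = Q*Q + 0 = Q**2 + 0 = Q**2)
10540*V(-5, -3) = 10540*(-3)**2 = 10540*9 = 94860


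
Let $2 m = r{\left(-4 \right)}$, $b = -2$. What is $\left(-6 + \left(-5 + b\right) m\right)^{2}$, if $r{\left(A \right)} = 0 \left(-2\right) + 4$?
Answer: $400$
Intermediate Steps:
$r{\left(A \right)} = 4$ ($r{\left(A \right)} = 0 + 4 = 4$)
$m = 2$ ($m = \frac{1}{2} \cdot 4 = 2$)
$\left(-6 + \left(-5 + b\right) m\right)^{2} = \left(-6 + \left(-5 - 2\right) 2\right)^{2} = \left(-6 - 14\right)^{2} = \left(-20\right)^{2} = 400$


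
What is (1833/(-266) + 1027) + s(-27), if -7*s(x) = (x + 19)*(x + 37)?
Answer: 274389/266 ≈ 1031.5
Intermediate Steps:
s(x) = -(19 + x)*(37 + x)/7 (s(x) = -(x + 19)*(x + 37)/7 = -(19 + x)*(37 + x)/7)
(1833/(-266) + 1027) + s(-27) = (1833/(-266) + 1027) + (-703/7 - 8*(-27) - ⅐*(-27)²) = (1833*(-1/266) + 1027) + (-703/7 + 216 - ⅐*729) = (-1833/266 + 1027) + (-703/7 + 216 - 729/7) = 271349/266 + 80/7 = 274389/266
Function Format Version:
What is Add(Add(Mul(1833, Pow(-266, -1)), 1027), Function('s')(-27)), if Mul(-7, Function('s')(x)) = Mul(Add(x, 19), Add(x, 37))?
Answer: Rational(274389, 266) ≈ 1031.5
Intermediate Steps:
Function('s')(x) = Mul(Rational(-1, 7), Add(19, x), Add(37, x)) (Function('s')(x) = Mul(Rational(-1, 7), Mul(Add(x, 19), Add(x, 37))) = Mul(Rational(-1, 7), Mul(Add(19, x), Add(37, x))) = Mul(Rational(-1, 7), Add(19, x), Add(37, x)))
Add(Add(Mul(1833, Pow(-266, -1)), 1027), Function('s')(-27)) = Add(Add(Mul(1833, Pow(-266, -1)), 1027), Add(Rational(-703, 7), Mul(-8, -27), Mul(Rational(-1, 7), Pow(-27, 2)))) = Add(Add(Mul(1833, Rational(-1, 266)), 1027), Add(Rational(-703, 7), 216, Mul(Rational(-1, 7), 729))) = Add(Add(Rational(-1833, 266), 1027), Add(Rational(-703, 7), 216, Rational(-729, 7))) = Add(Rational(271349, 266), Rational(80, 7)) = Rational(274389, 266)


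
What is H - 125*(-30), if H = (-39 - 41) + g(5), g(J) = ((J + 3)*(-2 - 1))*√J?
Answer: 3670 - 24*√5 ≈ 3616.3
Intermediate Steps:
g(J) = √J*(-9 - 3*J) (g(J) = ((3 + J)*(-3))*√J = (-9 - 3*J)*√J = √J*(-9 - 3*J))
H = -80 - 24*√5 (H = (-39 - 41) + 3*√5*(-3 - 1*5) = -80 + 3*√5*(-3 - 5) = -80 + 3*√5*(-8) = -80 - 24*√5 ≈ -133.67)
H - 125*(-30) = (-80 - 24*√5) - 125*(-30) = (-80 - 24*√5) + 3750 = 3670 - 24*√5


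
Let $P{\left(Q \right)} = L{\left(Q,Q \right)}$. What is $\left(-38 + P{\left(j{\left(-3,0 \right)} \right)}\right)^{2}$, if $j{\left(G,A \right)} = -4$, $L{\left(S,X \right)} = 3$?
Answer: $1225$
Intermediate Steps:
$P{\left(Q \right)} = 3$
$\left(-38 + P{\left(j{\left(-3,0 \right)} \right)}\right)^{2} = \left(-38 + 3\right)^{2} = \left(-35\right)^{2} = 1225$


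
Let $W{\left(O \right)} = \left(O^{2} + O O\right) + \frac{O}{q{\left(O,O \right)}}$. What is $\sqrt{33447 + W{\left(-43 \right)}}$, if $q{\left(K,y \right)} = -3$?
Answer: $\frac{\sqrt{334434}}{3} \approx 192.77$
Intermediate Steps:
$W{\left(O \right)} = 2 O^{2} - \frac{O}{3}$ ($W{\left(O \right)} = \left(O^{2} + O O\right) + \frac{O}{-3} = \left(O^{2} + O^{2}\right) + O \left(- \frac{1}{3}\right) = 2 O^{2} - \frac{O}{3}$)
$\sqrt{33447 + W{\left(-43 \right)}} = \sqrt{33447 + \frac{1}{3} \left(-43\right) \left(-1 + 6 \left(-43\right)\right)} = \sqrt{33447 + \frac{1}{3} \left(-43\right) \left(-1 - 258\right)} = \sqrt{33447 + \frac{1}{3} \left(-43\right) \left(-259\right)} = \sqrt{33447 + \frac{11137}{3}} = \sqrt{\frac{111478}{3}} = \frac{\sqrt{334434}}{3}$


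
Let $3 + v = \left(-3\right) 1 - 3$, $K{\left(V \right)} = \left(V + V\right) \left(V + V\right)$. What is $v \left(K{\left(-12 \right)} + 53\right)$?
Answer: $-5661$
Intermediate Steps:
$K{\left(V \right)} = 4 V^{2}$ ($K{\left(V \right)} = 2 V 2 V = 4 V^{2}$)
$v = -9$ ($v = -3 - 6 = -9$)
$v \left(K{\left(-12 \right)} + 53\right) = - 9 \left(4 \left(-12\right)^{2} + 53\right) = - 9 \left(4 \cdot 144 + 53\right) = - 9 \left(576 + 53\right) = \left(-9\right) 629 = -5661$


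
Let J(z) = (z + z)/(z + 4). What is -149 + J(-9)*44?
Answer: 47/5 ≈ 9.4000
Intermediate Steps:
J(z) = 2*z/(4 + z) (J(z) = (2*z)/(4 + z) = 2*z/(4 + z))
-149 + J(-9)*44 = -149 + (2*(-9)/(4 - 9))*44 = -149 + (2*(-9)/(-5))*44 = -149 + (2*(-9)*(-⅕))*44 = -149 + (18/5)*44 = -149 + 792/5 = 47/5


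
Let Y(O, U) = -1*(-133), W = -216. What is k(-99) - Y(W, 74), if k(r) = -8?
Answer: -141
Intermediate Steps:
Y(O, U) = 133
k(-99) - Y(W, 74) = -8 - 1*133 = -8 - 133 = -141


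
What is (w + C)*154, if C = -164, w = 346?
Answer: 28028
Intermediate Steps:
(w + C)*154 = (346 - 164)*154 = 182*154 = 28028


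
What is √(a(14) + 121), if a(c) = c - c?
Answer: 11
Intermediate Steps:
a(c) = 0
√(a(14) + 121) = √(0 + 121) = √121 = 11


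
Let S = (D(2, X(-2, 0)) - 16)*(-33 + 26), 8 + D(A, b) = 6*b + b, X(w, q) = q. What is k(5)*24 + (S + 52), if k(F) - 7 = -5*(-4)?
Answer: 868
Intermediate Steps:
D(A, b) = -8 + 7*b (D(A, b) = -8 + (6*b + b) = -8 + 7*b)
k(F) = 27 (k(F) = 7 - 5*(-4) = 7 + 20 = 27)
S = 168 (S = ((-8 + 7*0) - 16)*(-33 + 26) = ((-8 + 0) - 16)*(-7) = (-8 - 16)*(-7) = -24*(-7) = 168)
k(5)*24 + (S + 52) = 27*24 + (168 + 52) = 648 + 220 = 868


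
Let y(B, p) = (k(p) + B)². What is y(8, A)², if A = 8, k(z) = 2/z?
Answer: 1185921/256 ≈ 4632.5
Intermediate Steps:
y(B, p) = (B + 2/p)² (y(B, p) = (2/p + B)² = (B + 2/p)²)
y(8, A)² = ((2 + 8*8)²/8²)² = ((2 + 64)²/64)² = ((1/64)*66²)² = ((1/64)*4356)² = (1089/16)² = 1185921/256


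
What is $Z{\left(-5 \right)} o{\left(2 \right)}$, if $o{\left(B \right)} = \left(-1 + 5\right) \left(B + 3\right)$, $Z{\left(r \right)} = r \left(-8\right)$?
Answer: $800$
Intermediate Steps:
$Z{\left(r \right)} = - 8 r$
$o{\left(B \right)} = 12 + 4 B$ ($o{\left(B \right)} = 4 \left(3 + B\right) = 12 + 4 B$)
$Z{\left(-5 \right)} o{\left(2 \right)} = \left(-8\right) \left(-5\right) \left(12 + 4 \cdot 2\right) = 40 \left(12 + 8\right) = 40 \cdot 20 = 800$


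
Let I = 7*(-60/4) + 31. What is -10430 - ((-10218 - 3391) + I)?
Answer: 3253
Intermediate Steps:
I = -74 (I = 7*(-60*1/4) + 31 = 7*(-15) + 31 = -105 + 31 = -74)
-10430 - ((-10218 - 3391) + I) = -10430 - ((-10218 - 3391) - 74) = -10430 - (-13609 - 74) = -10430 - 1*(-13683) = -10430 + 13683 = 3253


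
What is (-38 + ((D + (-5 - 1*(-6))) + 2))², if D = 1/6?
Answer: 43681/36 ≈ 1213.4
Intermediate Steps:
D = ⅙ ≈ 0.16667
(-38 + ((D + (-5 - 1*(-6))) + 2))² = (-38 + ((⅙ + (-5 - 1*(-6))) + 2))² = (-38 + ((⅙ + (-5 + 6)) + 2))² = (-38 + ((⅙ + 1) + 2))² = (-38 + (7/6 + 2))² = (-38 + 19/6)² = (-209/6)² = 43681/36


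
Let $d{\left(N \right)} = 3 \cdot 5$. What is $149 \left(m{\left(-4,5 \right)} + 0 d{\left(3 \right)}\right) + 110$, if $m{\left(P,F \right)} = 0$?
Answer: $110$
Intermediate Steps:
$d{\left(N \right)} = 15$
$149 \left(m{\left(-4,5 \right)} + 0 d{\left(3 \right)}\right) + 110 = 149 \left(0 + 0 \cdot 15\right) + 110 = 149 \left(0 + 0\right) + 110 = 149 \cdot 0 + 110 = 0 + 110 = 110$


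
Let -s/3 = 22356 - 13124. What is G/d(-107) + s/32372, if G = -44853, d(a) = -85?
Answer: 362406789/687905 ≈ 526.83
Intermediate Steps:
s = -27696 (s = -3*(22356 - 13124) = -3*9232 = -27696)
G/d(-107) + s/32372 = -44853/(-85) - 27696/32372 = -44853*(-1/85) - 27696*1/32372 = 44853/85 - 6924/8093 = 362406789/687905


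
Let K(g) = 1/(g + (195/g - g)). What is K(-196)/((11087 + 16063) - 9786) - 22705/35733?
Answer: -6407139964/10082601945 ≈ -0.63546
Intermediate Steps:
K(g) = g/195 (K(g) = 1/(g + (-g + 195/g)) = 1/(195/g) = g/195)
K(-196)/((11087 + 16063) - 9786) - 22705/35733 = ((1/195)*(-196))/((11087 + 16063) - 9786) - 22705/35733 = -196/(195*(27150 - 9786)) - 22705*1/35733 = -196/195/17364 - 22705/35733 = -196/195*1/17364 - 22705/35733 = -49/846495 - 22705/35733 = -6407139964/10082601945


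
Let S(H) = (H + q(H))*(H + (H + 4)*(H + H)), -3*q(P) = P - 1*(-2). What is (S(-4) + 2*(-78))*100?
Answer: -42800/3 ≈ -14267.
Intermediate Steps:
q(P) = -⅔ - P/3 (q(P) = -(P - 1*(-2))/3 = -(P + 2)/3 = -(2 + P)/3 = -⅔ - P/3)
S(H) = (-⅔ + 2*H/3)*(H + 2*H*(4 + H)) (S(H) = (H + (-⅔ - H/3))*(H + (H + 4)*(H + H)) = (-⅔ + 2*H/3)*(H + (4 + H)*(2*H)) = (-⅔ + 2*H/3)*(H + 2*H*(4 + H)))
(S(-4) + 2*(-78))*100 = ((⅔)*(-4)*(-9 + 2*(-4)² + 7*(-4)) + 2*(-78))*100 = ((⅔)*(-4)*(-9 + 2*16 - 28) - 156)*100 = ((⅔)*(-4)*(-9 + 32 - 28) - 156)*100 = ((⅔)*(-4)*(-5) - 156)*100 = (40/3 - 156)*100 = -428/3*100 = -42800/3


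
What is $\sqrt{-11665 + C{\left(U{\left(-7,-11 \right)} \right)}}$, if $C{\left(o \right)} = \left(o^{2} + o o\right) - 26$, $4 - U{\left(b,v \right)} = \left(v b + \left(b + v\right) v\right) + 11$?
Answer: $3 \sqrt{16373} \approx 383.87$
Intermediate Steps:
$U{\left(b,v \right)} = -7 - b v - v \left(b + v\right)$ ($U{\left(b,v \right)} = 4 - \left(\left(v b + \left(b + v\right) v\right) + 11\right) = 4 - \left(\left(b v + v \left(b + v\right)\right) + 11\right) = 4 - \left(11 + b v + v \left(b + v\right)\right) = -7 - b v - v \left(b + v\right)$)
$C{\left(o \right)} = -26 + 2 o^{2}$ ($C{\left(o \right)} = \left(o^{2} + o^{2}\right) - 26 = 2 o^{2} - 26 = -26 + 2 o^{2}$)
$\sqrt{-11665 + C{\left(U{\left(-7,-11 \right)} \right)}} = \sqrt{-11665 - \left(26 - 2 \left(-7 - \left(-11\right)^{2} - \left(-14\right) \left(-11\right)\right)^{2}\right)} = \sqrt{-11665 - \left(26 - 2 \left(-7 - 121 - 154\right)^{2}\right)} = \sqrt{-11665 - \left(26 - 2 \left(-282\right)^{2}\right)} = \sqrt{-11665 + \left(-26 + 2 \cdot 79524\right)} = \sqrt{-11665 + \left(-26 + 159048\right)} = \sqrt{-11665 + 159022} = \sqrt{147357} = 3 \sqrt{16373}$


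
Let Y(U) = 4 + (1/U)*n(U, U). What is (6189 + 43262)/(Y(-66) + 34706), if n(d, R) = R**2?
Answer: 49451/34644 ≈ 1.4274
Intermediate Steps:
Y(U) = 4 + U (Y(U) = 4 + (1/U)*U**2 = 4 + U**2/U = 4 + U)
(6189 + 43262)/(Y(-66) + 34706) = (6189 + 43262)/((4 - 66) + 34706) = 49451/(-62 + 34706) = 49451/34644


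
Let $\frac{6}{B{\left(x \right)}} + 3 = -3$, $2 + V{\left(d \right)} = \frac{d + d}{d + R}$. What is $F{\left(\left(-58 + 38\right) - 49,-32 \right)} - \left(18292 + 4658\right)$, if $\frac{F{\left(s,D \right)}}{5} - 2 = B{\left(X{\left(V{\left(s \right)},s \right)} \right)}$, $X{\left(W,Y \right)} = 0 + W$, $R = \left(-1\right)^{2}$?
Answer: $-22945$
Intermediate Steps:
$R = 1$
$V{\left(d \right)} = -2 + \frac{2 d}{1 + d}$ ($V{\left(d \right)} = -2 + \frac{d + d}{d + 1} = -2 + \frac{2 d}{1 + d}$)
$X{\left(W,Y \right)} = W$
$B{\left(x \right)} = -1$ ($B{\left(x \right)} = \frac{6}{-3 - 3} = \frac{6}{-6} = 6 \left(- \frac{1}{6}\right) = -1$)
$F{\left(s,D \right)} = 5$ ($F{\left(s,D \right)} = 10 + 5 \left(-1\right) = 10 - 5 = 5$)
$F{\left(\left(-58 + 38\right) - 49,-32 \right)} - \left(18292 + 4658\right) = 5 - \left(18292 + 4658\right) = 5 - 22950 = -22945$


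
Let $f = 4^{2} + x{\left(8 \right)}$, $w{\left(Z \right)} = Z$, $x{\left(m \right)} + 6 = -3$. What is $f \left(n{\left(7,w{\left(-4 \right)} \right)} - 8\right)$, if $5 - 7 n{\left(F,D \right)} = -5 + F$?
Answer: $-53$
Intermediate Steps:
$x{\left(m \right)} = -9$ ($x{\left(m \right)} = -6 - 3 = -9$)
$n{\left(F,D \right)} = \frac{10}{7} - \frac{F}{7}$ ($n{\left(F,D \right)} = \frac{5}{7} - \frac{-5 + F}{7} = \frac{5}{7} - \left(- \frac{5}{7} + \frac{F}{7}\right) = \frac{10}{7} - \frac{F}{7}$)
$f = 7$ ($f = 4^{2} - 9 = 16 - 9 = 7$)
$f \left(n{\left(7,w{\left(-4 \right)} \right)} - 8\right) = 7 \left(\left(\frac{10}{7} - 1\right) - 8\right) = 7 \left(\frac{3}{7} - 8\right) = 7 \left(- \frac{53}{7}\right) = -53$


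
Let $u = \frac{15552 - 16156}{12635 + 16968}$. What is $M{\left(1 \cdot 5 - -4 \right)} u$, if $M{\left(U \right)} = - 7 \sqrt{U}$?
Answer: $\frac{1812}{4229} \approx 0.42847$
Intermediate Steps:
$u = - \frac{604}{29603} \approx -0.020403$
$M{\left(1 \cdot 5 - -4 \right)} u = - 7 \sqrt{1 \cdot 5 - -4} \left(- \frac{604}{29603}\right) = - 7 \sqrt{5 + 4} \left(- \frac{604}{29603}\right) = - 7 \sqrt{9} \left(- \frac{604}{29603}\right) = \left(-7\right) 3 \left(- \frac{604}{29603}\right) = \left(-21\right) \left(- \frac{604}{29603}\right) = \frac{1812}{4229}$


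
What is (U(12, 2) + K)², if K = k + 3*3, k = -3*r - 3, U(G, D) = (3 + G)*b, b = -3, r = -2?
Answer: 1089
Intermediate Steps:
U(G, D) = -9 - 3*G (U(G, D) = (3 + G)*(-3) = -9 - 3*G)
k = 3 (k = -3*(-2) - 3 = 6 - 3 = 3)
K = 12 (K = 3 + 3*3 = 3 + 9 = 12)
(U(12, 2) + K)² = ((-9 - 3*12) + 12)² = ((-9 - 36) + 12)² = (-45 + 12)² = (-33)² = 1089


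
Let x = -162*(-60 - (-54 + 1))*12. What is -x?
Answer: -13608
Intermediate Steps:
x = 13608 (x = -162*(-60 - 1*(-53))*12 = -162*(-60 + 53)*12 = -162*(-7)*12 = 1134*12 = 13608)
-x = -1*13608 = -13608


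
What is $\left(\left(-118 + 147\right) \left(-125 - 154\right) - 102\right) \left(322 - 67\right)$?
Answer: $-2089215$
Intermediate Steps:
$\left(\left(-118 + 147\right) \left(-125 - 154\right) - 102\right) \left(322 - 67\right) = \left(29 \left(-279\right) - 102\right) 255 = \left(-8091 - 102\right) 255 = \left(-8193\right) 255 = -2089215$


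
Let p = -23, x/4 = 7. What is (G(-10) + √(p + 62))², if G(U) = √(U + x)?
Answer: 57 + 6*√78 ≈ 109.99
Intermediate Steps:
x = 28 (x = 4*7 = 28)
G(U) = √(28 + U) (G(U) = √(U + 28) = √(28 + U))
(G(-10) + √(p + 62))² = (√(28 - 10) + √(-23 + 62))² = (√18 + √39)² = (3*√2 + √39)² = (√39 + 3*√2)²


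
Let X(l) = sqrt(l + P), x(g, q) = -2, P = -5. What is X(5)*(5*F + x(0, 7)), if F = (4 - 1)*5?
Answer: 0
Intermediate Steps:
F = 15 (F = 3*5 = 15)
X(l) = sqrt(-5 + l) (X(l) = sqrt(l - 5) = sqrt(-5 + l))
X(5)*(5*F + x(0, 7)) = sqrt(-5 + 5)*(5*15 - 2) = sqrt(0)*(75 - 2) = 0*73 = 0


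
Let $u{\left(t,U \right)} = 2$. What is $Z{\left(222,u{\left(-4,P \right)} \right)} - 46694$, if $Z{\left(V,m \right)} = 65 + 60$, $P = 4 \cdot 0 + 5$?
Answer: $-46569$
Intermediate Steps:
$P = 5$ ($P = 0 + 5 = 5$)
$Z{\left(V,m \right)} = 125$
$Z{\left(222,u{\left(-4,P \right)} \right)} - 46694 = 125 - 46694 = -46569$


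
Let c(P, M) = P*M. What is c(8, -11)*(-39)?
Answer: 3432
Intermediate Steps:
c(P, M) = M*P
c(8, -11)*(-39) = -11*8*(-39) = -88*(-39) = 3432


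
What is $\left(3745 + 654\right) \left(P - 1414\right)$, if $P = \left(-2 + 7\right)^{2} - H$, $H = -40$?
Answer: $-5934251$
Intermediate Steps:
$P = 65$ ($P = \left(-2 + 7\right)^{2} - -40 = 5^{2} + 40 = 25 + 40 = 65$)
$\left(3745 + 654\right) \left(P - 1414\right) = \left(3745 + 654\right) \left(65 - 1414\right) = 4399 \left(-1349\right) = -5934251$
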